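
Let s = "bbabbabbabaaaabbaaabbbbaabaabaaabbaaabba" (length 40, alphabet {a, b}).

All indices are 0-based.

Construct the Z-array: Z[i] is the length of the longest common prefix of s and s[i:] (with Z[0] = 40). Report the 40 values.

Z[0]=40
i=1: i≥r, start 0; Z[1]=1 grow→box=[1,2)
i=2: i≥r, start 0; Z[2]=0
i=3: i≥r, start 0; Z[3]=7 grow→box=[3,10)
i=4: min(r-i=6, Z[1]=1)=1; Z[4]=1
i=5: min(r-i=5, Z[2]=0)=0; Z[5]=0
i=6: min(r-i=4, Z[3]=7)=4; Z[6]=4
i=7: min(r-i=3, Z[4]=1)=1; Z[7]=1
i=8: min(r-i=2, Z[5]=0)=0; Z[8]=0
i=9: min(r-i=1, Z[6]=4)=1; Z[9]=1
i=10: i≥r, start 0; Z[10]=0
i=11: i≥r, start 0; Z[11]=0
i=12: i≥r, start 0; Z[12]=0
i=13: i≥r, start 0; Z[13]=0
i=14: i≥r, start 0; Z[14]=3 grow→box=[14,17)
i=15: min(r-i=2, Z[1]=1)=1; Z[15]=1
i=16: min(r-i=1, Z[2]=0)=0; Z[16]=0
i=17: i≥r, start 0; Z[17]=0
i=18: i≥r, start 0; Z[18]=0
i=19: i≥r, start 0; Z[19]=2 grow→box=[19,21)
i=20: min(r-i=1, Z[1]=1)=1; Z[20]=2 grow→box=[20,22)
i=21: min(r-i=1, Z[1]=1)=1; Z[21]=3 grow→box=[21,24)
i=22: min(r-i=2, Z[1]=1)=1; Z[22]=1
i=23: min(r-i=1, Z[2]=0)=0; Z[23]=0
i=24: i≥r, start 0; Z[24]=0
i=25: i≥r, start 0; Z[25]=1 grow→box=[25,26)
i=26: i≥r, start 0; Z[26]=0
i=27: i≥r, start 0; Z[27]=0
i=28: i≥r, start 0; Z[28]=1 grow→box=[28,29)
i=29: i≥r, start 0; Z[29]=0
i=30: i≥r, start 0; Z[30]=0
i=31: i≥r, start 0; Z[31]=0
i=32: i≥r, start 0; Z[32]=3 grow→box=[32,35)
i=33: min(r-i=2, Z[1]=1)=1; Z[33]=1
i=34: min(r-i=1, Z[2]=0)=0; Z[34]=0
i=35: i≥r, start 0; Z[35]=0
i=36: i≥r, start 0; Z[36]=0
i=37: i≥r, start 0; Z[37]=3 grow→box=[37,40)
i=38: min(r-i=2, Z[1]=1)=1; Z[38]=1
i=39: min(r-i=1, Z[2]=0)=0; Z[39]=0

[40, 1, 0, 7, 1, 0, 4, 1, 0, 1, 0, 0, 0, 0, 3, 1, 0, 0, 0, 2, 2, 3, 1, 0, 0, 1, 0, 0, 1, 0, 0, 0, 3, 1, 0, 0, 0, 3, 1, 0]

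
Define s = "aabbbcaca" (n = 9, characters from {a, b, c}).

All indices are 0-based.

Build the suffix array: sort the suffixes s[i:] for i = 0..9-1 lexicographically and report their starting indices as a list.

sorted suffixes:
  #0 SA[0]=8  'a'
  #1 SA[1]=0  'aabbbcaca'
  #2 SA[2]=1  'abbbcaca'
  #3 SA[3]=6  'aca'
  #4 SA[4]=2  'bbbcaca'
  #5 SA[5]=3  'bbcaca'
  #6 SA[6]=4  'bcaca'
  #7 SA[7]=7  'ca'
  #8 SA[8]=5  'caca'

[8, 0, 1, 6, 2, 3, 4, 7, 5]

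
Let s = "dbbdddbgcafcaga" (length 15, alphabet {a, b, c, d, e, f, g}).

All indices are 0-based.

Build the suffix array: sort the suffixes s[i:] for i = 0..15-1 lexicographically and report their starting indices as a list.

rank | idx | suffix
   0 |  14 | a
   1 |   9 | afcaga
   2 |  12 | aga
   3 |   1 | bbdddbgcafcaga
   4 |   2 | bdddbgcafcaga
   5 |   6 | bgcafcaga
   6 |   8 | cafcaga
   7 |  11 | caga
   8 |   0 | dbbdddbgcafcaga
   9 |   5 | dbgcafcaga
  10 |   4 | ddbgcafcaga
  11 |   3 | dddbgcafcaga
  12 |  10 | fcaga
  13 |  13 | ga
  14 |   7 | gcafcaga

[14, 9, 12, 1, 2, 6, 8, 11, 0, 5, 4, 3, 10, 13, 7]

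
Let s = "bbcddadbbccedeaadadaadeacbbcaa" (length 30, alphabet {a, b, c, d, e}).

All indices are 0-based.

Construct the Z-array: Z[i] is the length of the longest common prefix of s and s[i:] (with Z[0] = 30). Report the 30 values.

[30, 1, 0, 0, 0, 0, 0, 3, 1, 0, 0, 0, 0, 0, 0, 0, 0, 0, 0, 0, 0, 0, 0, 0, 0, 3, 1, 0, 0, 0]

Z[0]=30
i=1: i≥r, start 0; Z[1]=1 extend→box=[1,2)
i=2: i≥r, start 0; Z[2]=0
i=3: i≥r, start 0; Z[3]=0
i=4: i≥r, start 0; Z[4]=0
i=5: i≥r, start 0; Z[5]=0
i=6: i≥r, start 0; Z[6]=0
i=7: i≥r, start 0; Z[7]=3 extend→box=[7,10)
i=8: min(r-i=2, Z[1]=1)=1; Z[8]=1
i=9: min(r-i=1, Z[2]=0)=0; Z[9]=0
i=10: i≥r, start 0; Z[10]=0
i=11: i≥r, start 0; Z[11]=0
i=12: i≥r, start 0; Z[12]=0
i=13: i≥r, start 0; Z[13]=0
i=14: i≥r, start 0; Z[14]=0
i=15: i≥r, start 0; Z[15]=0
i=16: i≥r, start 0; Z[16]=0
i=17: i≥r, start 0; Z[17]=0
i=18: i≥r, start 0; Z[18]=0
i=19: i≥r, start 0; Z[19]=0
i=20: i≥r, start 0; Z[20]=0
i=21: i≥r, start 0; Z[21]=0
i=22: i≥r, start 0; Z[22]=0
i=23: i≥r, start 0; Z[23]=0
i=24: i≥r, start 0; Z[24]=0
i=25: i≥r, start 0; Z[25]=3 extend→box=[25,28)
i=26: min(r-i=2, Z[1]=1)=1; Z[26]=1
i=27: min(r-i=1, Z[2]=0)=0; Z[27]=0
i=28: i≥r, start 0; Z[28]=0
i=29: i≥r, start 0; Z[29]=0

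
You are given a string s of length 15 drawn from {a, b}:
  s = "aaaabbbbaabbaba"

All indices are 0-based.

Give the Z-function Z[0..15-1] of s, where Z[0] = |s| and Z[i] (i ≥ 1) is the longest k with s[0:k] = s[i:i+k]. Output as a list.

Z[0]=15
i=1: outside box; Z[1]=3 grow→box=[1,4)
i=2: min(r-i=2, Z[1]=3)=2; Z[2]=2
i=3: min(r-i=1, Z[2]=2)=1; Z[3]=1
i=4: outside box; Z[4]=0
i=5: outside box; Z[5]=0
i=6: outside box; Z[6]=0
i=7: outside box; Z[7]=0
i=8: outside box; Z[8]=2 grow→box=[8,10)
i=9: min(r-i=1, Z[1]=3)=1; Z[9]=1
i=10: outside box; Z[10]=0
i=11: outside box; Z[11]=0
i=12: outside box; Z[12]=1 grow→box=[12,13)
i=13: outside box; Z[13]=0
i=14: outside box; Z[14]=1 grow→box=[14,15)

[15, 3, 2, 1, 0, 0, 0, 0, 2, 1, 0, 0, 1, 0, 1]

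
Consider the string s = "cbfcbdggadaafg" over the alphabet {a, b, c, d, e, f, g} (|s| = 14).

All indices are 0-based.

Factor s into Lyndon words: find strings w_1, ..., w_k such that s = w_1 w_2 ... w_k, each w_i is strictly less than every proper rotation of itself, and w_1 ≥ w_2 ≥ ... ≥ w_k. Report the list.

["c", "bfc", "bdgg", "ad", "aafg"]

emit factor 1: 'c' (i=0, period=1)
emit factor 2: 'bfc' (i=1, period=3)
emit factor 3: 'bdgg' (i=4, period=4)
emit factor 4: 'ad' (i=8, period=2)
emit factor 5: 'aafg' (i=10, period=4)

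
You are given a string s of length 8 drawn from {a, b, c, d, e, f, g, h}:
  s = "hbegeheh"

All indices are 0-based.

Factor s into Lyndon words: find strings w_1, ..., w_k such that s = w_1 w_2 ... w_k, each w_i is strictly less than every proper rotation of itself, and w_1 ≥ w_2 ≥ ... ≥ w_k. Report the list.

emit factor 1: 'h' (i=0, period=1)
emit factor 2: 'begeheh' (i=1, period=7)

["h", "begeheh"]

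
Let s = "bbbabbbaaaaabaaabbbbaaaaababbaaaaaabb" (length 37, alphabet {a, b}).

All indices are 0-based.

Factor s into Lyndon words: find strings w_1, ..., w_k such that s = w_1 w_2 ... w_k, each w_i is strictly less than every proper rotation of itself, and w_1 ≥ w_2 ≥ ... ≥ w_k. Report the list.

["b", "b", "b", "abbb", "aaaaabaaabbbbaaaaababb", "aaaaaabb"]

emit factor 1: 'b' (i=0, period=1)
emit factor 2: 'b' (i=1, period=1)
emit factor 3: 'b' (i=2, period=1)
emit factor 4: 'abbb' (i=3, period=4)
emit factor 5: 'aaaaabaaabbbbaaaaababb' (i=7, period=22)
emit factor 6: 'aaaaaabb' (i=29, period=8)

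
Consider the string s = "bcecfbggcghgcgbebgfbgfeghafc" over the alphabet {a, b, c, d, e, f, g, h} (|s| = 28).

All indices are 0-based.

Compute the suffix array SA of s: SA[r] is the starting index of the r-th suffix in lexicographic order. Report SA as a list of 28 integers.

[25, 0, 14, 16, 19, 5, 27, 1, 3, 12, 8, 15, 2, 22, 18, 4, 26, 21, 13, 11, 7, 17, 20, 6, 23, 9, 24, 10]

rank | idx | suffix
   0 |  25 | afc
   1 |   0 | bcecfbggcghgcgbebgfbgfeghafc
   2 |  14 | bebgfbgfeghafc
   3 |  16 | bgfbgfeghafc
   4 |  19 | bgfeghafc
   5 |   5 | bggcghgcgbebgfbgfeghafc
   6 |  27 | c
   7 |   1 | cecfbggcghgcgbebgfbgfeghafc
   8 |   3 | cfbggcghgcgbebgfbgfeghafc
   9 |  12 | cgbebgfbgfeghafc
  10 |   8 | cghgcgbebgfbgfeghafc
  11 |  15 | ebgfbgfeghafc
  12 |   2 | ecfbggcghgcgbebgfbgfeghafc
  13 |  22 | eghafc
  14 |  18 | fbgfeghafc
  15 |   4 | fbggcghgcgbebgfbgfeghafc
  16 |  26 | fc
  17 |  21 | feghafc
  18 |  13 | gbebgfbgfeghafc
  19 |  11 | gcgbebgfbgfeghafc
  20 |   7 | gcghgcgbebgfbgfeghafc
  21 |  17 | gfbgfeghafc
  22 |  20 | gfeghafc
  23 |   6 | ggcghgcgbebgfbgfeghafc
  24 |  23 | ghafc
  25 |   9 | ghgcgbebgfbgfeghafc
  26 |  24 | hafc
  27 |  10 | hgcgbebgfbgfeghafc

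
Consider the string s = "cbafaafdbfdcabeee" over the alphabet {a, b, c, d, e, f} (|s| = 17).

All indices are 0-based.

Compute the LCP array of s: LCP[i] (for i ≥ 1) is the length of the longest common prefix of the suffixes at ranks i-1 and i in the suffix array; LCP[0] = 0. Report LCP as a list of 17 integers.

[0, 1, 1, 2, 0, 1, 1, 0, 1, 0, 1, 0, 1, 2, 0, 1, 2]

rank→(start, suffix):
  0 → (4, 'aafdbfdcabeee')
  1 → (12, 'abeee')
  2 → (2, 'afaafdbfdcabeee')
  3 → (5, 'afdbfdcabeee')
  4 → (1, 'bafaafdbfdcabeee')
  5 → (13, 'beee')
  6 → (8, 'bfdcabeee')
  7 → (11, 'cabeee')
  8 → (0, 'cbafaafdbfdcabeee')
  9 → (7, 'dbfdcabeee')
  10 → (10, 'dcabeee')
  11 → (16, 'e')
  12 → (15, 'ee')
  13 → (14, 'eee')
  14 → (3, 'faafdbfdcabeee')
  15 → (6, 'fdbfdcabeee')
  16 → (9, 'fdcabeee')

SA = [4, 12, 2, 5, 1, 13, 8, 11, 0, 7, 10, 16, 15, 14, 3, 6, 9]
[i] adj suffixes → lcp
  [1] 4/12 → 1 ('a')
  [2] 12/2 → 1 ('a')
  [3] 2/5 → 2 ('af')
  [4] 5/1 → 0 ('')
  [5] 1/13 → 1 ('b')
  [6] 13/8 → 1 ('b')
  [7] 8/11 → 0 ('')
  [8] 11/0 → 1 ('c')
  [9] 0/7 → 0 ('')
  [10] 7/10 → 1 ('d')
  [11] 10/16 → 0 ('')
  [12] 16/15 → 1 ('e')
  [13] 15/14 → 2 ('ee')
  [14] 14/3 → 0 ('')
  [15] 3/6 → 1 ('f')
  [16] 6/9 → 2 ('fd')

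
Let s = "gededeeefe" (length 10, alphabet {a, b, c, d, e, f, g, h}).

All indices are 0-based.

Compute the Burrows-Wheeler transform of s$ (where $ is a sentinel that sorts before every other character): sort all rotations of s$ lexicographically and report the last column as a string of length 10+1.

rank  rotation     last
    0  $gededeeefe  e
    1  dedeeefe$ge  e
    2  deeefe$gede  e
    3  e$gededeeef  f
    4  ededeeefe$g  g
    5  edeeefe$ged  d
    6  eeefe$geded  d
    7  eefe$gedede  e
    8  efe$gededee  e
    9  fe$gededeee  e
   10  gededeeefe$  $

eeefgddeee$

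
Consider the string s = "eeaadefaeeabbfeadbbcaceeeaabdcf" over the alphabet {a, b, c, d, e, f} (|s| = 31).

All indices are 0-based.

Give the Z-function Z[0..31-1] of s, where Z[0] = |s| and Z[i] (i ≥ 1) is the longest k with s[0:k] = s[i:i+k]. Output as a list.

Z[0]=31
i=1: fresh scan; Z[1]=1 grow→box=[1,2)
i=2: fresh scan; Z[2]=0
i=3: fresh scan; Z[3]=0
i=4: fresh scan; Z[4]=0
i=5: fresh scan; Z[5]=1 grow→box=[5,6)
i=6: fresh scan; Z[6]=0
i=7: fresh scan; Z[7]=0
i=8: fresh scan; Z[8]=3 grow→box=[8,11)
i=9: min(r-i=2, Z[1]=1)=1; Z[9]=1
i=10: min(r-i=1, Z[2]=0)=0; Z[10]=0
i=11: fresh scan; Z[11]=0
i=12: fresh scan; Z[12]=0
i=13: fresh scan; Z[13]=0
i=14: fresh scan; Z[14]=1 grow→box=[14,15)
i=15: fresh scan; Z[15]=0
i=16: fresh scan; Z[16]=0
i=17: fresh scan; Z[17]=0
i=18: fresh scan; Z[18]=0
i=19: fresh scan; Z[19]=0
i=20: fresh scan; Z[20]=0
i=21: fresh scan; Z[21]=0
i=22: fresh scan; Z[22]=2 grow→box=[22,24)
i=23: min(r-i=1, Z[1]=1)=1; Z[23]=4 grow→box=[23,27)
i=24: min(r-i=3, Z[1]=1)=1; Z[24]=1
i=25: min(r-i=2, Z[2]=0)=0; Z[25]=0
i=26: min(r-i=1, Z[3]=0)=0; Z[26]=0
i=27: fresh scan; Z[27]=0
i=28: fresh scan; Z[28]=0
i=29: fresh scan; Z[29]=0
i=30: fresh scan; Z[30]=0

[31, 1, 0, 0, 0, 1, 0, 0, 3, 1, 0, 0, 0, 0, 1, 0, 0, 0, 0, 0, 0, 0, 2, 4, 1, 0, 0, 0, 0, 0, 0]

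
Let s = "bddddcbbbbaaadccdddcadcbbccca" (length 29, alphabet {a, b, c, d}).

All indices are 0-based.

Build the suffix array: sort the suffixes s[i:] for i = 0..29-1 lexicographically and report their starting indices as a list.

sorted suffixes:
  #0 SA[0]=28  'a'
  #1 SA[1]=10  'aaadccdddcadcbbccca'
  #2 SA[2]=11  'aadccdddcadcbbccca'
  #3 SA[3]=20  'adcbbccca'
  #4 SA[4]=12  'adccdddcadcbbccca'
  #5 SA[5]=9  'baaadccdddcadcbbccca'
  #6 SA[6]=8  'bbaaadccdddcadcbbccca'
  #7 SA[7]=7  'bbbaaadccdddcadcbbccca'
  #8 SA[8]=6  'bbbbaaadccdddcadcbbccca'
  #9 SA[9]=23  'bbccca'
  #10 SA[10]=24  'bccca'
  #11 SA[11]=0  'bddddcbbbbaaadccdddcadcbbccca'
  #12 SA[12]=27  'ca'
  #13 SA[13]=19  'cadcbbccca'
  #14 SA[14]=5  'cbbbbaaadccdddcadcbbccca'
  #15 SA[15]=22  'cbbccca'
  #16 SA[16]=26  'cca'
  #17 SA[17]=25  'ccca'
  #18 SA[18]=14  'ccdddcadcbbccca'
  #19 SA[19]=15  'cdddcadcbbccca'
  #20 SA[20]=18  'dcadcbbccca'
  #21 SA[21]=4  'dcbbbbaaadccdddcadcbbccca'
  #22 SA[22]=21  'dcbbccca'
  #23 SA[23]=13  'dccdddcadcbbccca'
  #24 SA[24]=17  'ddcadcbbccca'
  #25 SA[25]=3  'ddcbbbbaaadccdddcadcbbccca'
  #26 SA[26]=16  'dddcadcbbccca'
  #27 SA[27]=2  'dddcbbbbaaadccdddcadcbbccca'
  #28 SA[28]=1  'ddddcbbbbaaadccdddcadcbbccca'

[28, 10, 11, 20, 12, 9, 8, 7, 6, 23, 24, 0, 27, 19, 5, 22, 26, 25, 14, 15, 18, 4, 21, 13, 17, 3, 16, 2, 1]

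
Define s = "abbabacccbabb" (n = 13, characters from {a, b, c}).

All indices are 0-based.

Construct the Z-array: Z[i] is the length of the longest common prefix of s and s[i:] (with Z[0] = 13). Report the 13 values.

[13, 0, 0, 2, 0, 1, 0, 0, 0, 0, 3, 0, 0]

Z[0]=13
i=1: i≥r, start 0; Z[1]=0
i=2: i≥r, start 0; Z[2]=0
i=3: i≥r, start 0; Z[3]=2 scan→box=[3,5)
i=4: min(r-i=1, Z[1]=0)=0; Z[4]=0
i=5: i≥r, start 0; Z[5]=1 scan→box=[5,6)
i=6: i≥r, start 0; Z[6]=0
i=7: i≥r, start 0; Z[7]=0
i=8: i≥r, start 0; Z[8]=0
i=9: i≥r, start 0; Z[9]=0
i=10: i≥r, start 0; Z[10]=3 scan→box=[10,13)
i=11: min(r-i=2, Z[1]=0)=0; Z[11]=0
i=12: min(r-i=1, Z[2]=0)=0; Z[12]=0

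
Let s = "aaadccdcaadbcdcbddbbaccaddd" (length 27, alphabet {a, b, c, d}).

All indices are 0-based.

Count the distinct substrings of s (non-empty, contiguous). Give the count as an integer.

rank | idx | suffix
   0 |   0 | aaadccdcaadbcdcbddbbaccaddd
   1 |   8 | aadbcdcbddbbaccaddd
   2 |   1 | aadccdcaadbcdcbddbbaccaddd
   3 |  20 | accaddd
   4 |   9 | adbcdcbddbbaccaddd
   5 |   2 | adccdcaadbcdcbddbbaccaddd
   6 |  23 | addd
   7 |  19 | baccaddd
   8 |  18 | bbaccaddd
   9 |  11 | bcdcbddbbaccaddd
  10 |  15 | bddbbaccaddd
  11 |   7 | caadbcdcbddbbaccaddd
  12 |  22 | caddd
  13 |  14 | cbddbbaccaddd
  14 |  21 | ccaddd
  15 |   4 | ccdcaadbcdcbddbbaccaddd
  16 |   5 | cdcaadbcdcbddbbaccaddd
  17 |  12 | cdcbddbbaccaddd
  18 |  26 | d
  19 |  17 | dbbaccaddd
  20 |  10 | dbcdcbddbbaccaddd
  21 |   6 | dcaadbcdcbddbbaccaddd
  22 |  13 | dcbddbbaccaddd
  23 |   3 | dccdcaadbcdcbddbbaccaddd
  24 |  25 | dd
  25 |  16 | ddbbaccaddd
  26 |  24 | ddd

SA = [0, 8, 1, 20, 9, 2, 23, 19, 18, 11, 15, 7, 22, 14, 21, 4, 5, 12, 26, 17, 10, 6, 13, 3, 25, 16, 24]
rank  pair      lcp
   1  s[0:],s[8:]  2  'aa'
   2  s[8:],s[1:]  3  'aad'
   3  s[1:],s[20:]  1  'a'
   4  s[20:],s[9:]  1  'a'
   5  s[9:],s[2:]  2  'ad'
   6  s[2:],s[23:]  2  'ad'
   7  s[23:],s[19:]  0  ''
   8  s[19:],s[18:]  1  'b'
   9  s[18:],s[11:]  1  'b'
  10  s[11:],s[15:]  1  'b'
  11  s[15:],s[7:]  0  ''
  12  s[7:],s[22:]  2  'ca'
  13  s[22:],s[14:]  1  'c'
  14  s[14:],s[21:]  1  'c'
  15  s[21:],s[4:]  2  'cc'
  16  s[4:],s[5:]  1  'c'
  17  s[5:],s[12:]  3  'cdc'
  18  s[12:],s[26:]  0  ''
  19  s[26:],s[17:]  1  'd'
  20  s[17:],s[10:]  2  'db'
  21  s[10:],s[6:]  1  'd'
  22  s[6:],s[13:]  2  'dc'
  23  s[13:],s[3:]  2  'dc'
  24  s[3:],s[25:]  1  'd'
  25  s[25:],s[16:]  2  'dd'
  26  s[16:],s[24:]  2  'dd'

n(n+1)/2 = 27·28/2 = 378
Σ LCP = 0 + 2 + 3 + 1 + 1 + 2 + 2 + 0 + 1 + 1 + 1 + 0 + 2 + 1 + 1 + 2 + 1 + 3 + 0 + 1 + 2 + 1 + 2 + 2 + 1 + 2 + 2 = 37
distinct = 378 − 37 = 341

341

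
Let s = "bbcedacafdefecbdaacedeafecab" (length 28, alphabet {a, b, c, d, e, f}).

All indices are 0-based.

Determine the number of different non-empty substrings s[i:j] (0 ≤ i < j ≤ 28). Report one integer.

rank | idx | suffix
   0 |  16 | aacedeafecab
   1 |  26 | ab
   2 |   5 | acafdefecbdaacedeafecab
   3 |  17 | acedeafecab
   4 |   7 | afdefecbdaacedeafecab
   5 |  22 | afecab
   6 |  27 | b
   7 |   0 | bbcedacafdefecbdaacedeafecab
   8 |   1 | bcedacafdefecbdaacedeafecab
   9 |  14 | bdaacedeafecab
  10 |  25 | cab
  11 |   6 | cafdefecbdaacedeafecab
  12 |  13 | cbdaacedeafecab
  13 |   2 | cedacafdefecbdaacedeafecab
  14 |  18 | cedeafecab
  15 |  15 | daacedeafecab
  16 |   4 | dacafdefecbdaacedeafecab
  17 |  20 | deafecab
  18 |   9 | defecbdaacedeafecab
  19 |  21 | eafecab
  20 |  24 | ecab
  21 |  12 | ecbdaacedeafecab
  22 |   3 | edacafdefecbdaacedeafecab
  23 |  19 | edeafecab
  24 |  10 | efecbdaacedeafecab
  25 |   8 | fdefecbdaacedeafecab
  26 |  23 | fecab
  27 |  11 | fecbdaacedeafecab

SA = [16, 26, 5, 17, 7, 22, 27, 0, 1, 14, 25, 6, 13, 2, 18, 15, 4, 20, 9, 21, 24, 12, 3, 19, 10, 8, 23, 11]
i: (SA[i-1],SA[i]) lcp shared
  1: (16,26) 1 'a'
  2: (26,5) 1 'a'
  3: (5,17) 2 'ac'
  4: (17,7) 1 'a'
  5: (7,22) 2 'af'
  6: (22,27) 0 ''
  7: (27,0) 1 'b'
  8: (0,1) 1 'b'
  9: (1,14) 1 'b'
  10: (14,25) 0 ''
  11: (25,6) 2 'ca'
  12: (6,13) 1 'c'
  13: (13,2) 1 'c'
  14: (2,18) 3 'ced'
  15: (18,15) 0 ''
  16: (15,4) 2 'da'
  17: (4,20) 1 'd'
  18: (20,9) 2 'de'
  19: (9,21) 0 ''
  20: (21,24) 1 'e'
  21: (24,12) 2 'ec'
  22: (12,3) 1 'e'
  23: (3,19) 2 'ed'
  24: (19,10) 1 'e'
  25: (10,8) 0 ''
  26: (8,23) 1 'f'
  27: (23,11) 3 'fec'

n(n+1)/2 = 28·29/2 = 406
Σ LCP = 0 + 1 + 1 + 2 + 1 + 2 + 0 + 1 + 1 + 1 + 0 + 2 + 1 + 1 + 3 + 0 + 2 + 1 + 2 + 0 + 1 + 2 + 1 + 2 + 1 + 0 + 1 + 3 = 33
distinct = 406 − 33 = 373

373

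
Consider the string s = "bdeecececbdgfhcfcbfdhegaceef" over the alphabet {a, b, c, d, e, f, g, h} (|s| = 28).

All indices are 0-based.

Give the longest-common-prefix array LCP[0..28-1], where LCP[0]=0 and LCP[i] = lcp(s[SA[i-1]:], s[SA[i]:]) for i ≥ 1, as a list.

[0, 0, 2, 1, 0, 2, 1, 3, 2, 1, 0, 1, 1, 0, 2, 4, 1, 2, 1, 1, 0, 1, 1, 1, 0, 1, 0, 1]

rank | idx | suffix
   0 |  23 | aceef
   1 |   0 | bdeecececbdgfhcfcbfdhegaceef
   2 |   9 | bdgfhcfcbfdhegaceef
   3 |  17 | bfdhegaceef
   4 |   8 | cbdgfhcfcbfdhegaceef
   5 |  16 | cbfdhegaceef
   6 |   6 | cecbdgfhcfcbfdhegaceef
   7 |   4 | cececbdgfhcfcbfdhegaceef
   8 |  24 | ceef
   9 |  14 | cfcbfdhegaceef
  10 |   1 | deecececbdgfhcfcbfdhegaceef
  11 |  10 | dgfhcfcbfdhegaceef
  12 |  19 | dhegaceef
  13 |   7 | ecbdgfhcfcbfdhegaceef
  14 |   5 | ececbdgfhcfcbfdhegaceef
  15 |   3 | ecececbdgfhcfcbfdhegaceef
  16 |   2 | eecececbdgfhcfcbfdhegaceef
  17 |  25 | eef
  18 |  26 | ef
  19 |  21 | egaceef
  20 |  27 | f
  21 |  15 | fcbfdhegaceef
  22 |  18 | fdhegaceef
  23 |  12 | fhcfcbfdhegaceef
  24 |  22 | gaceef
  25 |  11 | gfhcfcbfdhegaceef
  26 |  13 | hcfcbfdhegaceef
  27 |  20 | hegaceef

SA = [23, 0, 9, 17, 8, 16, 6, 4, 24, 14, 1, 10, 19, 7, 5, 3, 2, 25, 26, 21, 27, 15, 18, 12, 22, 11, 13, 20]
i: (SA[i-1],SA[i]) lcp shared
  1: (23,0) 0 ''
  2: (0,9) 2 'bd'
  3: (9,17) 1 'b'
  4: (17,8) 0 ''
  5: (8,16) 2 'cb'
  6: (16,6) 1 'c'
  7: (6,4) 3 'cec'
  8: (4,24) 2 'ce'
  9: (24,14) 1 'c'
  10: (14,1) 0 ''
  11: (1,10) 1 'd'
  12: (10,19) 1 'd'
  13: (19,7) 0 ''
  14: (7,5) 2 'ec'
  15: (5,3) 4 'ecec'
  16: (3,2) 1 'e'
  17: (2,25) 2 'ee'
  18: (25,26) 1 'e'
  19: (26,21) 1 'e'
  20: (21,27) 0 ''
  21: (27,15) 1 'f'
  22: (15,18) 1 'f'
  23: (18,12) 1 'f'
  24: (12,22) 0 ''
  25: (22,11) 1 'g'
  26: (11,13) 0 ''
  27: (13,20) 1 'h'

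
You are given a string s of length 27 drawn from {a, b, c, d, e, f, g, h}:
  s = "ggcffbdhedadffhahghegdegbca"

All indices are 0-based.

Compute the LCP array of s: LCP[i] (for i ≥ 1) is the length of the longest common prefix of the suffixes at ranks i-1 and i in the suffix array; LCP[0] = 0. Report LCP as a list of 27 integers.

sorted suffixes:
  #0 SA[0]=26  'a'
  #1 SA[1]=10  'adffhahghegdegbca'
  #2 SA[2]=15  'ahghegdegbca'
  #3 SA[3]=24  'bca'
  #4 SA[4]=5  'bdhedadffhahghegdegbca'
  #5 SA[5]=25  'ca'
  #6 SA[6]=2  'cffbdhedadffhahghegdegbca'
  #7 SA[7]=9  'dadffhahghegdegbca'
  #8 SA[8]=21  'degbca'
  #9 SA[9]=11  'dffhahghegdegbca'
  #10 SA[10]=6  'dhedadffhahghegdegbca'
  #11 SA[11]=8  'edadffhahghegdegbca'
  #12 SA[12]=22  'egbca'
  #13 SA[13]=19  'egdegbca'
  #14 SA[14]=4  'fbdhedadffhahghegdegbca'
  #15 SA[15]=3  'ffbdhedadffhahghegdegbca'
  #16 SA[16]=12  'ffhahghegdegbca'
  #17 SA[17]=13  'fhahghegdegbca'
  #18 SA[18]=23  'gbca'
  #19 SA[19]=1  'gcffbdhedadffhahghegdegbca'
  #20 SA[20]=20  'gdegbca'
  #21 SA[21]=0  'ggcffbdhedadffhahghegdegbca'
  #22 SA[22]=17  'ghegdegbca'
  #23 SA[23]=14  'hahghegdegbca'
  #24 SA[24]=7  'hedadffhahghegdegbca'
  #25 SA[25]=18  'hegdegbca'
  #26 SA[26]=16  'hghegdegbca'

SA = [26, 10, 15, 24, 5, 25, 2, 9, 21, 11, 6, 8, 22, 19, 4, 3, 12, 13, 23, 1, 20, 0, 17, 14, 7, 18, 16]
rank  pair      lcp
   1  s[26:],s[10:]  1  'a'
   2  s[10:],s[15:]  1  'a'
   3  s[15:],s[24:]  0  ''
   4  s[24:],s[5:]  1  'b'
   5  s[5:],s[25:]  0  ''
   6  s[25:],s[2:]  1  'c'
   7  s[2:],s[9:]  0  ''
   8  s[9:],s[21:]  1  'd'
   9  s[21:],s[11:]  1  'd'
  10  s[11:],s[6:]  1  'd'
  11  s[6:],s[8:]  0  ''
  12  s[8:],s[22:]  1  'e'
  13  s[22:],s[19:]  2  'eg'
  14  s[19:],s[4:]  0  ''
  15  s[4:],s[3:]  1  'f'
  16  s[3:],s[12:]  2  'ff'
  17  s[12:],s[13:]  1  'f'
  18  s[13:],s[23:]  0  ''
  19  s[23:],s[1:]  1  'g'
  20  s[1:],s[20:]  1  'g'
  21  s[20:],s[0:]  1  'g'
  22  s[0:],s[17:]  1  'g'
  23  s[17:],s[14:]  0  ''
  24  s[14:],s[7:]  1  'h'
  25  s[7:],s[18:]  2  'he'
  26  s[18:],s[16:]  1  'h'

[0, 1, 1, 0, 1, 0, 1, 0, 1, 1, 1, 0, 1, 2, 0, 1, 2, 1, 0, 1, 1, 1, 1, 0, 1, 2, 1]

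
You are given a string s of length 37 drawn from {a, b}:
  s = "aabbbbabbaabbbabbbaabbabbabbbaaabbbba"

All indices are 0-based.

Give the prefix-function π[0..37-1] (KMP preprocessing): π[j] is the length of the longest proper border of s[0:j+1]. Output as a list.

π[0] = 0
j=1 s[j]='a': π[1]=1 (border 'a')
j=2 s[j]='b': k: 1→0; π[2]=0 (border '')
j=3 s[j]='b': π[3]=0 (border '')
j=4 s[j]='b': π[4]=0 (border '')
j=5 s[j]='b': π[5]=0 (border '')
j=6 s[j]='a': π[6]=1 (border 'a')
j=7 s[j]='b': k: 1→0; π[7]=0 (border '')
j=8 s[j]='b': π[8]=0 (border '')
j=9 s[j]='a': π[9]=1 (border 'a')
j=10 s[j]='a': π[10]=2 (border 'aa')
j=11 s[j]='b': π[11]=3 (border 'aab')
j=12 s[j]='b': π[12]=4 (border 'aabb')
j=13 s[j]='b': π[13]=5 (border 'aabbb')
j=14 s[j]='a': k: 5→0; π[14]=1 (border 'a')
j=15 s[j]='b': k: 1→0; π[15]=0 (border '')
j=16 s[j]='b': π[16]=0 (border '')
j=17 s[j]='b': π[17]=0 (border '')
j=18 s[j]='a': π[18]=1 (border 'a')
j=19 s[j]='a': π[19]=2 (border 'aa')
j=20 s[j]='b': π[20]=3 (border 'aab')
j=21 s[j]='b': π[21]=4 (border 'aabb')
j=22 s[j]='a': k: 4→0; π[22]=1 (border 'a')
j=23 s[j]='b': k: 1→0; π[23]=0 (border '')
j=24 s[j]='b': π[24]=0 (border '')
j=25 s[j]='a': π[25]=1 (border 'a')
j=26 s[j]='b': k: 1→0; π[26]=0 (border '')
j=27 s[j]='b': π[27]=0 (border '')
j=28 s[j]='b': π[28]=0 (border '')
j=29 s[j]='a': π[29]=1 (border 'a')
j=30 s[j]='a': π[30]=2 (border 'aa')
j=31 s[j]='a': k: 2→1; π[31]=2 (border 'aa')
j=32 s[j]='b': π[32]=3 (border 'aab')
j=33 s[j]='b': π[33]=4 (border 'aabb')
j=34 s[j]='b': π[34]=5 (border 'aabbb')
j=35 s[j]='b': π[35]=6 (border 'aabbbb')
j=36 s[j]='a': π[36]=7 (border 'aabbbba')

[0, 1, 0, 0, 0, 0, 1, 0, 0, 1, 2, 3, 4, 5, 1, 0, 0, 0, 1, 2, 3, 4, 1, 0, 0, 1, 0, 0, 0, 1, 2, 2, 3, 4, 5, 6, 7]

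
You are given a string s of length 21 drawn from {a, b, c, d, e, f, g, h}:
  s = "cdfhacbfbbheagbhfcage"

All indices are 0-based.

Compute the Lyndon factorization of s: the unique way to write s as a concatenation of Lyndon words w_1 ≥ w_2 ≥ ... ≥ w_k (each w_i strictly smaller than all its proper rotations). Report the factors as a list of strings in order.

["cdfh", "acbfbbheagbhfcage"]

emit factor 1: 'cdfh' (i=0, period=4)
emit factor 2: 'acbfbbheagbhfcage' (i=4, period=17)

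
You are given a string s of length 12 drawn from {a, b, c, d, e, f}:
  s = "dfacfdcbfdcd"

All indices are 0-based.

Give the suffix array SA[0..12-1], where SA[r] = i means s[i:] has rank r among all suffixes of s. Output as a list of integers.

[2, 7, 6, 10, 3, 11, 5, 9, 0, 1, 4, 8]

rank | idx | suffix
   0 |   2 | acfdcbfdcd
   1 |   7 | bfdcd
   2 |   6 | cbfdcd
   3 |  10 | cd
   4 |   3 | cfdcbfdcd
   5 |  11 | d
   6 |   5 | dcbfdcd
   7 |   9 | dcd
   8 |   0 | dfacfdcbfdcd
   9 |   1 | facfdcbfdcd
  10 |   4 | fdcbfdcd
  11 |   8 | fdcd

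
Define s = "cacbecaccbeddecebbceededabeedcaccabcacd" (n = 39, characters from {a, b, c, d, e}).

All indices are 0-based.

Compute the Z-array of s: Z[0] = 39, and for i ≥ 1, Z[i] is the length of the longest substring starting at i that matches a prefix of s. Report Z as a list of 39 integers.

Z[0]=39
i=1: fresh scan; Z[1]=0
i=2: fresh scan; Z[2]=1 scan→box=[2,3)
i=3: fresh scan; Z[3]=0
i=4: fresh scan; Z[4]=0
i=5: fresh scan; Z[5]=3 scan→box=[5,8)
i=6: min(r-i=2, Z[1]=0)=0; Z[6]=0
i=7: min(r-i=1, Z[2]=1)=1; Z[7]=1
i=8: fresh scan; Z[8]=1 scan→box=[8,9)
i=9: fresh scan; Z[9]=0
i=10: fresh scan; Z[10]=0
i=11: fresh scan; Z[11]=0
i=12: fresh scan; Z[12]=0
i=13: fresh scan; Z[13]=0
i=14: fresh scan; Z[14]=1 scan→box=[14,15)
i=15: fresh scan; Z[15]=0
i=16: fresh scan; Z[16]=0
i=17: fresh scan; Z[17]=0
i=18: fresh scan; Z[18]=1 scan→box=[18,19)
i=19: fresh scan; Z[19]=0
i=20: fresh scan; Z[20]=0
i=21: fresh scan; Z[21]=0
i=22: fresh scan; Z[22]=0
i=23: fresh scan; Z[23]=0
i=24: fresh scan; Z[24]=0
i=25: fresh scan; Z[25]=0
i=26: fresh scan; Z[26]=0
i=27: fresh scan; Z[27]=0
i=28: fresh scan; Z[28]=0
i=29: fresh scan; Z[29]=3 scan→box=[29,32)
i=30: min(r-i=2, Z[1]=0)=0; Z[30]=0
i=31: min(r-i=1, Z[2]=1)=1; Z[31]=1
i=32: fresh scan; Z[32]=2 scan→box=[32,34)
i=33: min(r-i=1, Z[1]=0)=0; Z[33]=0
i=34: fresh scan; Z[34]=0
i=35: fresh scan; Z[35]=3 scan→box=[35,38)
i=36: min(r-i=2, Z[1]=0)=0; Z[36]=0
i=37: min(r-i=1, Z[2]=1)=1; Z[37]=1
i=38: fresh scan; Z[38]=0

[39, 0, 1, 0, 0, 3, 0, 1, 1, 0, 0, 0, 0, 0, 1, 0, 0, 0, 1, 0, 0, 0, 0, 0, 0, 0, 0, 0, 0, 3, 0, 1, 2, 0, 0, 3, 0, 1, 0]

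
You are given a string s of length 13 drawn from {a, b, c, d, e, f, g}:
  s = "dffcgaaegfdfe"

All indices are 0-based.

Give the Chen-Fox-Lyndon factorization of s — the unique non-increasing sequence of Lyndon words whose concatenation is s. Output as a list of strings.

["dff", "cg", "aaegfdfe"]

emit factor 1: 'dff' (i=0, period=3)
emit factor 2: 'cg' (i=3, period=2)
emit factor 3: 'aaegfdfe' (i=5, period=8)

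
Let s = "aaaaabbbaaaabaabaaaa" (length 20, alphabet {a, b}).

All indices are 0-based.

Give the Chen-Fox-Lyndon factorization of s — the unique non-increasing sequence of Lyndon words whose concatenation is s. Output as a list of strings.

["aaaaabbbaaaabaab", "a", "a", "a", "a"]

emit factor 1: 'aaaaabbbaaaabaab' (i=0, period=16)
emit factor 2: 'a' (i=16, period=1)
emit factor 3: 'a' (i=17, period=1)
emit factor 4: 'a' (i=18, period=1)
emit factor 5: 'a' (i=19, period=1)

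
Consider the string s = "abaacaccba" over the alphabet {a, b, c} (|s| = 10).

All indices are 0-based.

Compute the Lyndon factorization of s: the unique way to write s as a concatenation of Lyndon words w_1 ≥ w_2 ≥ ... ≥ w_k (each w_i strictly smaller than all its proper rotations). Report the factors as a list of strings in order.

["ab", "aacaccb", "a"]

emit factor 1: 'ab' (i=0, period=2)
emit factor 2: 'aacaccb' (i=2, period=7)
emit factor 3: 'a' (i=9, period=1)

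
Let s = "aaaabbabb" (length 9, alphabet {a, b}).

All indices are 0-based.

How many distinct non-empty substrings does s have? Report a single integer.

rank | idx | suffix
   0 |   0 | aaaabbabb
   1 |   1 | aaabbabb
   2 |   2 | aabbabb
   3 |   6 | abb
   4 |   3 | abbabb
   5 |   8 | b
   6 |   5 | babb
   7 |   7 | bb
   8 |   4 | bbabb

SA = [0, 1, 2, 6, 3, 8, 5, 7, 4]
[i] adj suffixes → lcp
  [1] 0/1 → 3 ('aaa')
  [2] 1/2 → 2 ('aa')
  [3] 2/6 → 1 ('a')
  [4] 6/3 → 3 ('abb')
  [5] 3/8 → 0 ('')
  [6] 8/5 → 1 ('b')
  [7] 5/7 → 1 ('b')
  [8] 7/4 → 2 ('bb')

n(n+1)/2 = 9·10/2 = 45
Σ LCP = 0 + 3 + 2 + 1 + 3 + 0 + 1 + 1 + 2 = 13
distinct = 45 − 13 = 32

32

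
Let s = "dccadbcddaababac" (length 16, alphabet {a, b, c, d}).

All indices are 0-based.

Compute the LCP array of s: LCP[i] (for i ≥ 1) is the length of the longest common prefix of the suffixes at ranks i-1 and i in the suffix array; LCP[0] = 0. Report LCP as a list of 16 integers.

[0, 1, 3, 1, 1, 0, 2, 1, 0, 1, 1, 1, 0, 1, 1, 1]

sorted suffixes:
  #0 SA[0]=9  'aababac'
  #1 SA[1]=10  'ababac'
  #2 SA[2]=12  'abac'
  #3 SA[3]=14  'ac'
  #4 SA[4]=3  'adbcddaababac'
  #5 SA[5]=11  'babac'
  #6 SA[6]=13  'bac'
  #7 SA[7]=5  'bcddaababac'
  #8 SA[8]=15  'c'
  #9 SA[9]=2  'cadbcddaababac'
  #10 SA[10]=1  'ccadbcddaababac'
  #11 SA[11]=6  'cddaababac'
  #12 SA[12]=8  'daababac'
  #13 SA[13]=4  'dbcddaababac'
  #14 SA[14]=0  'dccadbcddaababac'
  #15 SA[15]=7  'ddaababac'

SA = [9, 10, 12, 14, 3, 11, 13, 5, 15, 2, 1, 6, 8, 4, 0, 7]
i: (SA[i-1],SA[i]) lcp shared
  1: (9,10) 1 'a'
  2: (10,12) 3 'aba'
  3: (12,14) 1 'a'
  4: (14,3) 1 'a'
  5: (3,11) 0 ''
  6: (11,13) 2 'ba'
  7: (13,5) 1 'b'
  8: (5,15) 0 ''
  9: (15,2) 1 'c'
  10: (2,1) 1 'c'
  11: (1,6) 1 'c'
  12: (6,8) 0 ''
  13: (8,4) 1 'd'
  14: (4,0) 1 'd'
  15: (0,7) 1 'd'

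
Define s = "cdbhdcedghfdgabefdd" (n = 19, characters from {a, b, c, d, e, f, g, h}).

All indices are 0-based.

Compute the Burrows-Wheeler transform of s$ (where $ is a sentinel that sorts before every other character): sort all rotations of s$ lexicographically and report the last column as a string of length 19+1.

rank  rotation              last
    0  $cdbhdcedghfdgabefdd  d
    1  abefdd$cdbhdcedghfdg  g
    2  befdd$cdbhdcedghfdga  a
    3  bhdcedghfdgabefdd$cd  d
    4  cdbhdcedghfdgabefdd$  $
    5  cedghfdgabefdd$cdbhd  d
    6  d$cdbhdcedghfdgabefd  d
    7  dbhdcedghfdgabefdd$c  c
    8  dcedghfdgabefdd$cdbh  h
    9  dd$cdbhdcedghfdgabef  f
   10  dgabefdd$cdbhdcedghf  f
   11  dghfdgabefdd$cdbhdce  e
   12  edghfdgabefdd$cdbhdc  c
   13  efdd$cdbhdcedghfdgab  b
   14  fdd$cdbhdcedghfdgabe  e
   15  fdgabefdd$cdbhdcedgh  h
   16  gabefdd$cdbhdcedghfd  d
   17  ghfdgabefdd$cdbhdced  d
   18  hdcedghfdgabefdd$cdb  b
   19  hfdgabefdd$cdbhdcedg  g

dgad$ddchffecbehddbg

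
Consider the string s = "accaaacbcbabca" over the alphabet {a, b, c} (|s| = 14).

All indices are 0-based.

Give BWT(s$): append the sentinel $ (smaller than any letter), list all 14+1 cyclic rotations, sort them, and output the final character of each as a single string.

accaba$cacbcbaa

rank  rotation         last
    0  $accaaacbcbabca  a
    1  a$accaaacbcbabc  c
    2  aaacbcbabca$acc  c
    3  aacbcbabca$acca  a
    4  abca$accaaacbcb  b
    5  acbcbabca$accaa  a
    6  accaaacbcbabca$  $
    7  babca$accaaacbc  c
    8  bca$accaaacbcba  a
    9  bcbabca$accaaac  c
   10  ca$accaaacbcbab  b
   11  caaacbcbabca$ac  c
   12  cbabca$accaaacb  b
   13  cbcbabca$accaaa  a
   14  ccaaacbcbabca$a  a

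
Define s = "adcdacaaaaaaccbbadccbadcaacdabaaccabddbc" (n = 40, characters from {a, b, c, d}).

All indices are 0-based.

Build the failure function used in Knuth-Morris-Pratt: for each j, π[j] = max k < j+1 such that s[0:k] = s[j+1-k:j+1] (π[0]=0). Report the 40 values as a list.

π[0] = 0
j=1 s[j]='d': π[1]=0 (border '')
j=2 s[j]='c': π[2]=0 (border '')
j=3 s[j]='d': π[3]=0 (border '')
j=4 s[j]='a': π[4]=1 (border 'a')
j=5 s[j]='c': k: 1→0; π[5]=0 (border '')
j=6 s[j]='a': π[6]=1 (border 'a')
j=7 s[j]='a': k: 1→0; π[7]=1 (border 'a')
j=8 s[j]='a': k: 1→0; π[8]=1 (border 'a')
j=9 s[j]='a': k: 1→0; π[9]=1 (border 'a')
j=10 s[j]='a': k: 1→0; π[10]=1 (border 'a')
j=11 s[j]='a': k: 1→0; π[11]=1 (border 'a')
j=12 s[j]='c': k: 1→0; π[12]=0 (border '')
j=13 s[j]='c': π[13]=0 (border '')
j=14 s[j]='b': π[14]=0 (border '')
j=15 s[j]='b': π[15]=0 (border '')
j=16 s[j]='a': π[16]=1 (border 'a')
j=17 s[j]='d': π[17]=2 (border 'ad')
j=18 s[j]='c': π[18]=3 (border 'adc')
j=19 s[j]='c': k: 3→0; π[19]=0 (border '')
j=20 s[j]='b': π[20]=0 (border '')
j=21 s[j]='a': π[21]=1 (border 'a')
j=22 s[j]='d': π[22]=2 (border 'ad')
j=23 s[j]='c': π[23]=3 (border 'adc')
j=24 s[j]='a': k: 3→0; π[24]=1 (border 'a')
j=25 s[j]='a': k: 1→0; π[25]=1 (border 'a')
j=26 s[j]='c': k: 1→0; π[26]=0 (border '')
j=27 s[j]='d': π[27]=0 (border '')
j=28 s[j]='a': π[28]=1 (border 'a')
j=29 s[j]='b': k: 1→0; π[29]=0 (border '')
j=30 s[j]='a': π[30]=1 (border 'a')
j=31 s[j]='a': k: 1→0; π[31]=1 (border 'a')
j=32 s[j]='c': k: 1→0; π[32]=0 (border '')
j=33 s[j]='c': π[33]=0 (border '')
j=34 s[j]='a': π[34]=1 (border 'a')
j=35 s[j]='b': k: 1→0; π[35]=0 (border '')
j=36 s[j]='d': π[36]=0 (border '')
j=37 s[j]='d': π[37]=0 (border '')
j=38 s[j]='b': π[38]=0 (border '')
j=39 s[j]='c': π[39]=0 (border '')

[0, 0, 0, 0, 1, 0, 1, 1, 1, 1, 1, 1, 0, 0, 0, 0, 1, 2, 3, 0, 0, 1, 2, 3, 1, 1, 0, 0, 1, 0, 1, 1, 0, 0, 1, 0, 0, 0, 0, 0]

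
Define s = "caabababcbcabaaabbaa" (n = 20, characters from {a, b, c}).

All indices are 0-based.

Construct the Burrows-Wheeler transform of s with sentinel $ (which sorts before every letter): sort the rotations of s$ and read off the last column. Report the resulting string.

aabbcacababbaaaaca$bb

rank  rotation               last
    0  $caabababcbcabaaabbaa  a
    1  a$caabababcbcabaaabba  a
    2  aa$caabababcbcabaaabb  b
    3  aaabbaa$caabababcbcab  b
    4  aabababcbcabaaabbaa$c  c
    5  aabbaa$caabababcbcaba  a
    6  abaaabbaa$caabababcbc  c
    7  abababcbcabaaabbaa$ca  a
    8  ababcbcabaaabbaa$caab  b
    9  abbaa$caabababcbcabaa  a
   10  abcbcabaaabbaa$caabab  b
   11  baa$caabababcbcabaaab  b
   12  baaabbaa$caabababcbca  a
   13  bababcbcabaaabbaa$caa  a
   14  babcbcabaaabbaa$caaba  a
   15  bbaa$caabababcbcabaaa  a
   16  bcabaaabbaa$caabababc  c
   17  bcbcabaaabbaa$caababa  a
   18  caabababcbcabaaabbaa$  $
   19  cabaaabbaa$caabababcb  b
   20  cbcabaaabbaa$caababab  b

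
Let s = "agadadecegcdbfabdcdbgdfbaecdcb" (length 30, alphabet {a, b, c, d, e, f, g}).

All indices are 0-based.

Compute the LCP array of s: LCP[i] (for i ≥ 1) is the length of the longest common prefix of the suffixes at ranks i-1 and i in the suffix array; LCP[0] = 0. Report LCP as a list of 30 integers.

rank→(start, suffix):
  0 → (14, 'abdcdbgdfbaecdcb')
  1 → (2, 'adadecegcdbfabdcdbgdfbaecdcb')
  2 → (4, 'adecegcdbfabdcdbgdfbaecdcb')
  3 → (24, 'aecdcb')
  4 → (0, 'agadadecegcdbfabdcdbgdfbaecdcb')
  5 → (29, 'b')
  6 → (23, 'baecdcb')
  7 → (15, 'bdcdbgdfbaecdcb')
  8 → (12, 'bfabdcdbgdfbaecdcb')
  9 → (19, 'bgdfbaecdcb')
  10 → (28, 'cb')
  11 → (10, 'cdbfabdcdbgdfbaecdcb')
  12 → (17, 'cdbgdfbaecdcb')
  13 → (26, 'cdcb')
  14 → (7, 'cegcdbfabdcdbgdfbaecdcb')
  15 → (3, 'dadecegcdbfabdcdbgdfbaecdcb')
  16 → (11, 'dbfabdcdbgdfbaecdcb')
  17 → (18, 'dbgdfbaecdcb')
  18 → (27, 'dcb')
  19 → (16, 'dcdbgdfbaecdcb')
  20 → (5, 'decegcdbfabdcdbgdfbaecdcb')
  21 → (21, 'dfbaecdcb')
  22 → (25, 'ecdcb')
  23 → (6, 'ecegcdbfabdcdbgdfbaecdcb')
  24 → (8, 'egcdbfabdcdbgdfbaecdcb')
  25 → (13, 'fabdcdbgdfbaecdcb')
  26 → (22, 'fbaecdcb')
  27 → (1, 'gadadecegcdbfabdcdbgdfbaecdcb')
  28 → (9, 'gcdbfabdcdbgdfbaecdcb')
  29 → (20, 'gdfbaecdcb')

SA = [14, 2, 4, 24, 0, 29, 23, 15, 12, 19, 28, 10, 17, 26, 7, 3, 11, 18, 27, 16, 5, 21, 25, 6, 8, 13, 22, 1, 9, 20]
rank  pair      lcp
   1  s[14:],s[2:]  1  'a'
   2  s[2:],s[4:]  2  'ad'
   3  s[4:],s[24:]  1  'a'
   4  s[24:],s[0:]  1  'a'
   5  s[0:],s[29:]  0  ''
   6  s[29:],s[23:]  1  'b'
   7  s[23:],s[15:]  1  'b'
   8  s[15:],s[12:]  1  'b'
   9  s[12:],s[19:]  1  'b'
  10  s[19:],s[28:]  0  ''
  11  s[28:],s[10:]  1  'c'
  12  s[10:],s[17:]  3  'cdb'
  13  s[17:],s[26:]  2  'cd'
  14  s[26:],s[7:]  1  'c'
  15  s[7:],s[3:]  0  ''
  16  s[3:],s[11:]  1  'd'
  17  s[11:],s[18:]  2  'db'
  18  s[18:],s[27:]  1  'd'
  19  s[27:],s[16:]  2  'dc'
  20  s[16:],s[5:]  1  'd'
  21  s[5:],s[21:]  1  'd'
  22  s[21:],s[25:]  0  ''
  23  s[25:],s[6:]  2  'ec'
  24  s[6:],s[8:]  1  'e'
  25  s[8:],s[13:]  0  ''
  26  s[13:],s[22:]  1  'f'
  27  s[22:],s[1:]  0  ''
  28  s[1:],s[9:]  1  'g'
  29  s[9:],s[20:]  1  'g'

[0, 1, 2, 1, 1, 0, 1, 1, 1, 1, 0, 1, 3, 2, 1, 0, 1, 2, 1, 2, 1, 1, 0, 2, 1, 0, 1, 0, 1, 1]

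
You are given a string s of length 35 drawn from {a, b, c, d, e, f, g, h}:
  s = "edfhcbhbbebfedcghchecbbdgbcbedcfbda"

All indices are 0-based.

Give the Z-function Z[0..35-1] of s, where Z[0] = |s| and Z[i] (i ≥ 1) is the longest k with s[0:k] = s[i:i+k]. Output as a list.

[35, 0, 0, 0, 0, 0, 0, 0, 0, 1, 0, 0, 2, 0, 0, 0, 0, 0, 0, 1, 0, 0, 0, 0, 0, 0, 0, 0, 2, 0, 0, 0, 0, 0, 0]

Z[0]=35
i=1: i≥r, start 0; Z[1]=0
i=2: i≥r, start 0; Z[2]=0
i=3: i≥r, start 0; Z[3]=0
i=4: i≥r, start 0; Z[4]=0
i=5: i≥r, start 0; Z[5]=0
i=6: i≥r, start 0; Z[6]=0
i=7: i≥r, start 0; Z[7]=0
i=8: i≥r, start 0; Z[8]=0
i=9: i≥r, start 0; Z[9]=1 extend→box=[9,10)
i=10: i≥r, start 0; Z[10]=0
i=11: i≥r, start 0; Z[11]=0
i=12: i≥r, start 0; Z[12]=2 extend→box=[12,14)
i=13: min(r-i=1, Z[1]=0)=0; Z[13]=0
i=14: i≥r, start 0; Z[14]=0
i=15: i≥r, start 0; Z[15]=0
i=16: i≥r, start 0; Z[16]=0
i=17: i≥r, start 0; Z[17]=0
i=18: i≥r, start 0; Z[18]=0
i=19: i≥r, start 0; Z[19]=1 extend→box=[19,20)
i=20: i≥r, start 0; Z[20]=0
i=21: i≥r, start 0; Z[21]=0
i=22: i≥r, start 0; Z[22]=0
i=23: i≥r, start 0; Z[23]=0
i=24: i≥r, start 0; Z[24]=0
i=25: i≥r, start 0; Z[25]=0
i=26: i≥r, start 0; Z[26]=0
i=27: i≥r, start 0; Z[27]=0
i=28: i≥r, start 0; Z[28]=2 extend→box=[28,30)
i=29: min(r-i=1, Z[1]=0)=0; Z[29]=0
i=30: i≥r, start 0; Z[30]=0
i=31: i≥r, start 0; Z[31]=0
i=32: i≥r, start 0; Z[32]=0
i=33: i≥r, start 0; Z[33]=0
i=34: i≥r, start 0; Z[34]=0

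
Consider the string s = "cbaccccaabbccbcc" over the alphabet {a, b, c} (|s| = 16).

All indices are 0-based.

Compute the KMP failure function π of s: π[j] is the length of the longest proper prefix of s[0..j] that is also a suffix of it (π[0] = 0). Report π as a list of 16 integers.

π[0] = 0
j=1 s[j]='b': π[1]=0 (border '')
j=2 s[j]='a': π[2]=0 (border '')
j=3 s[j]='c': π[3]=1 (border 'c')
j=4 s[j]='c': k: 1→0; π[4]=1 (border 'c')
j=5 s[j]='c': k: 1→0; π[5]=1 (border 'c')
j=6 s[j]='c': k: 1→0; π[6]=1 (border 'c')
j=7 s[j]='a': k: 1→0; π[7]=0 (border '')
j=8 s[j]='a': π[8]=0 (border '')
j=9 s[j]='b': π[9]=0 (border '')
j=10 s[j]='b': π[10]=0 (border '')
j=11 s[j]='c': π[11]=1 (border 'c')
j=12 s[j]='c': k: 1→0; π[12]=1 (border 'c')
j=13 s[j]='b': π[13]=2 (border 'cb')
j=14 s[j]='c': k: 2→0; π[14]=1 (border 'c')
j=15 s[j]='c': k: 1→0; π[15]=1 (border 'c')

[0, 0, 0, 1, 1, 1, 1, 0, 0, 0, 0, 1, 1, 2, 1, 1]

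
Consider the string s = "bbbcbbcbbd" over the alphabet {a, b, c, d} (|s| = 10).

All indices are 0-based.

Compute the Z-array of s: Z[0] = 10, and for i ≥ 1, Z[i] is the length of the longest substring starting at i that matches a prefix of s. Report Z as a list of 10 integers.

[10, 2, 1, 0, 2, 1, 0, 2, 1, 0]

Z[0]=10
i=1: fresh scan; Z[1]=2 extend→box=[1,3)
i=2: min(r-i=1, Z[1]=2)=1; Z[2]=1
i=3: fresh scan; Z[3]=0
i=4: fresh scan; Z[4]=2 extend→box=[4,6)
i=5: min(r-i=1, Z[1]=2)=1; Z[5]=1
i=6: fresh scan; Z[6]=0
i=7: fresh scan; Z[7]=2 extend→box=[7,9)
i=8: min(r-i=1, Z[1]=2)=1; Z[8]=1
i=9: fresh scan; Z[9]=0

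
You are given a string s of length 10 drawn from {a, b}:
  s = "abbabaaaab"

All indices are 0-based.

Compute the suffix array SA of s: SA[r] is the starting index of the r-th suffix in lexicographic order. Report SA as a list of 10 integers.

[5, 6, 7, 8, 3, 0, 9, 4, 2, 1]

sorted suffixes:
  #0 SA[0]=5  'aaaab'
  #1 SA[1]=6  'aaab'
  #2 SA[2]=7  'aab'
  #3 SA[3]=8  'ab'
  #4 SA[4]=3  'abaaaab'
  #5 SA[5]=0  'abbabaaaab'
  #6 SA[6]=9  'b'
  #7 SA[7]=4  'baaaab'
  #8 SA[8]=2  'babaaaab'
  #9 SA[9]=1  'bbabaaaab'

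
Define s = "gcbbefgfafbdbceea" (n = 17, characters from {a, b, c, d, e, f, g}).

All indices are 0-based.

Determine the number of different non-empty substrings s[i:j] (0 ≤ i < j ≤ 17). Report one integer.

143

rank→(start, suffix):
  0 → (16, 'a')
  1 → (8, 'afbdbceea')
  2 → (2, 'bbefgfafbdbceea')
  3 → (12, 'bceea')
  4 → (10, 'bdbceea')
  5 → (3, 'befgfafbdbceea')
  6 → (1, 'cbbefgfafbdbceea')
  7 → (13, 'ceea')
  8 → (11, 'dbceea')
  9 → (15, 'ea')
  10 → (14, 'eea')
  11 → (4, 'efgfafbdbceea')
  12 → (7, 'fafbdbceea')
  13 → (9, 'fbdbceea')
  14 → (5, 'fgfafbdbceea')
  15 → (0, 'gcbbefgfafbdbceea')
  16 → (6, 'gfafbdbceea')

SA = [16, 8, 2, 12, 10, 3, 1, 13, 11, 15, 14, 4, 7, 9, 5, 0, 6]
i: (SA[i-1],SA[i]) lcp shared
  1: (16,8) 1 'a'
  2: (8,2) 0 ''
  3: (2,12) 1 'b'
  4: (12,10) 1 'b'
  5: (10,3) 1 'b'
  6: (3,1) 0 ''
  7: (1,13) 1 'c'
  8: (13,11) 0 ''
  9: (11,15) 0 ''
  10: (15,14) 1 'e'
  11: (14,4) 1 'e'
  12: (4,7) 0 ''
  13: (7,9) 1 'f'
  14: (9,5) 1 'f'
  15: (5,0) 0 ''
  16: (0,6) 1 'g'

n(n+1)/2 = 17·18/2 = 153
Σ LCP = 0 + 1 + 0 + 1 + 1 + 1 + 0 + 1 + 0 + 0 + 1 + 1 + 0 + 1 + 1 + 0 + 1 = 10
distinct = 153 − 10 = 143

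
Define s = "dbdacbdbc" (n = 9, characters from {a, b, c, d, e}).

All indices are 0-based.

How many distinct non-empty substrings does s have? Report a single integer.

38

rank→(start, suffix):
  0 → (3, 'acbdbc')
  1 → (7, 'bc')
  2 → (1, 'bdacbdbc')
  3 → (5, 'bdbc')
  4 → (8, 'c')
  5 → (4, 'cbdbc')
  6 → (2, 'dacbdbc')
  7 → (6, 'dbc')
  8 → (0, 'dbdacbdbc')

SA = [3, 7, 1, 5, 8, 4, 2, 6, 0]
[i] adj suffixes → lcp
  [1] 3/7 → 0 ('')
  [2] 7/1 → 1 ('b')
  [3] 1/5 → 2 ('bd')
  [4] 5/8 → 0 ('')
  [5] 8/4 → 1 ('c')
  [6] 4/2 → 0 ('')
  [7] 2/6 → 1 ('d')
  [8] 6/0 → 2 ('db')

n(n+1)/2 = 9·10/2 = 45
Σ LCP = 0 + 0 + 1 + 2 + 0 + 1 + 0 + 1 + 2 = 7
distinct = 45 − 7 = 38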